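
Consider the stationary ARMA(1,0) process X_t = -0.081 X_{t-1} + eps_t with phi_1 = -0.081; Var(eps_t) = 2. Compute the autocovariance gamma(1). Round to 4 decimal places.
\gamma(1) = -0.1631

Multiply the model equation by X_{t-k} and take expectations. With theta_0 = psi_0 = 1 and psi_j the MA(infinity) weights, this gives
  gamma(k) - sum_i phi_i gamma(k-i) = c_k,
  c_k = sigma^2 * sum_{j=k..q} theta_j psi_{j-k}   (c_k = 0 for k > q),
using gamma(-m) = gamma(m).
Pure AR (q = 0): c_0 = sigma^2 = 2, c_k = 0 for k >= 1.
Equations for k = 0 and k = 1 (AR order 1):
  gamma(0) = phi_1 gamma(1) + c_0
  gamma(1) = phi_1 gamma(0) + c_1
Substituting the second into the first: gamma(0) (1 - phi_1^2) = c_0 + phi_1 c_1, so
  gamma(0) = c_0 / (1 - phi_1^2) = 2 / (1 - (-0.081)^2) = 2 / 0.993439 = 2.013209.
  gamma(1) = phi_1 gamma(0) = (-0.081)(2.013209) = -0.16307.
Therefore gamma(1) = -0.1631 (to 4 decimal places).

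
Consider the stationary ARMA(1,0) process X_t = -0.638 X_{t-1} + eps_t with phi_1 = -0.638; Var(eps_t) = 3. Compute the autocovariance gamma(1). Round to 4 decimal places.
\gamma(1) = -3.2279

Multiply the model equation by X_{t-k} and take expectations. With theta_0 = psi_0 = 1 and psi_j the MA(infinity) weights, this gives
  gamma(k) - sum_i phi_i gamma(k-i) = c_k,
  c_k = sigma^2 * sum_{j=k..q} theta_j psi_{j-k}   (c_k = 0 for k > q),
using gamma(-m) = gamma(m).
Pure AR (q = 0): c_0 = sigma^2 = 3, c_k = 0 for k >= 1.
Equations for k = 0 and k = 1 (AR order 1):
  gamma(0) = phi_1 gamma(1) + c_0
  gamma(1) = phi_1 gamma(0) + c_1
Substituting the second into the first: gamma(0) (1 - phi_1^2) = c_0 + phi_1 c_1, so
  gamma(0) = c_0 / (1 - phi_1^2) = 3 / (1 - (-0.638)^2) = 3 / 0.592956 = 5.059397.
  gamma(1) = phi_1 gamma(0) = (-0.638)(5.059397) = -3.227895.
Therefore gamma(1) = -3.2279 (to 4 decimal places).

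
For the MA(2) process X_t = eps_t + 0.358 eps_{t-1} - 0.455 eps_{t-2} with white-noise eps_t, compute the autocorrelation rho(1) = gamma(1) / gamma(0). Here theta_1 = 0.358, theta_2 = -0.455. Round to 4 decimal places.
\rho(1) = 0.1461

For an MA(q) process with theta_0 = 1, the autocovariance is
  gamma(k) = sigma^2 * sum_{i=0..q-k} theta_i * theta_{i+k},
and rho(k) = gamma(k) / gamma(0). Sigma^2 cancels.
  numerator   = (1)*(0.358) + (0.358)*(-0.455) = 0.19511.
  denominator = (1)^2 + (0.358)^2 + (-0.455)^2 = 1.335189.
  rho(1) = 0.19511 / 1.335189 = 0.1461.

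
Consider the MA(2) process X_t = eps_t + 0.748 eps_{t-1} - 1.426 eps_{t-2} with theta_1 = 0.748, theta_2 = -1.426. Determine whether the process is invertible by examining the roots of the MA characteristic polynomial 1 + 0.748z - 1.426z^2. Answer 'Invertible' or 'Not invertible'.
\text{Not invertible}

The MA(q) characteristic polynomial is P(z) = 1 + 0.748z - 1.426z^2.
Invertibility requires all roots to lie outside the unit circle, i.e. |z| > 1 for every root.
Set 1 + (0.748) z + (-1.426) z^2 = 0, i.e. a z^2 + b z + c = 0 with a = -1.426, b = 0.748, c = 1.
Discriminant D = b^2 - 4ac = (0.748)^2 - 4*(-1.426)*1 = 0.559504 - (-5.704) = 6.263504.
D >= 0, so the roots are real: z = (-b +/- sqrt(D)) / (2a) = (-0.748 +/- 2.502699) / (-2.852).
  z_1 = (-0.748 + 2.502699) / (-2.852) = -0.6153,   |z_1| = 0.6153.
  z_2 = (-0.748 - 2.502699) / (-2.852) = 1.1398,   |z_2| = 1.1398.
Moduli of all roots: 0.6153, 1.1398.
All moduli strictly greater than 1? No.
Verdict: Not invertible.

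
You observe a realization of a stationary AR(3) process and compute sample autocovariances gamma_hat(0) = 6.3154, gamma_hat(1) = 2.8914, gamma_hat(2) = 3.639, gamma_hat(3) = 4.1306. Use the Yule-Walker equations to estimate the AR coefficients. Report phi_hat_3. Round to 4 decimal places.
\hat\phi_{3} = 0.4840

The Yule-Walker equations for an AR(p) process read, in matrix form,
  Gamma_p phi = r_p,   with   (Gamma_p)_{ij} = gamma(|i - j|),
                       (r_p)_i = gamma(i),   i,j = 1..p.
Substitute the sample gammas (Toeplitz matrix and right-hand side of size 3):
  Gamma_p = [[6.3154, 2.8914, 3.639], [2.8914, 6.3154, 2.8914], [3.639, 2.8914, 6.3154]]
  r_p     = [2.8914, 3.639, 4.1306]
Written out (R1..R3):
  (R1) 6.3154 phi_1 + 2.8914 phi_2 + 3.639 phi_3 = 2.8914
  (R2) 2.8914 phi_1 + 6.3154 phi_2 + 2.8914 phi_3 = 3.639
  (R3) 3.639 phi_1 + 2.8914 phi_2 + 6.3154 phi_3 = 4.1306
Gaussian elimination:
  R2 <- R2 - (2.8914/6.3154) R1 = R2 - (0.457833) R1:  4.991621 phi_2 + 1.225345 phi_3 = 2.315221
  R3 <- R3 - (3.639/6.3154) R1 = R3 - (0.576211) R1:  1.225345 phi_2 + 4.21857 phi_3 = 2.464545
  R3 <- R3 - (1.225345/4.991621) R2 = R3 - (0.24548) R2:  3.917772 phi_3 = 1.896204
Back-substitution:
  phi_hat_3 = 1.896204 / 3.917772 = 0.484001
  phi_hat_2 = (2.315221 - (1.225345)(0.484001)) / 4.991621 = 0.345009
  phi_hat_1 = (2.8914 - (2.8914)(0.345009) - (3.639)(0.484001)) / 6.3154 = 0.020991
So phi_hat = [0.0210, 0.3450, 0.4840].
Therefore phi_hat_3 = 0.4840.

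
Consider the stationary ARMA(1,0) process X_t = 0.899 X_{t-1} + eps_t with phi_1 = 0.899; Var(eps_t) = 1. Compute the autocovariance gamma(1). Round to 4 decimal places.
\gamma(1) = 4.6872

Multiply the model equation by X_{t-k} and take expectations. With theta_0 = psi_0 = 1 and psi_j the MA(infinity) weights, this gives
  gamma(k) - sum_i phi_i gamma(k-i) = c_k,
  c_k = sigma^2 * sum_{j=k..q} theta_j psi_{j-k}   (c_k = 0 for k > q),
using gamma(-m) = gamma(m).
Pure AR (q = 0): c_0 = sigma^2 = 1, c_k = 0 for k >= 1.
Equations for k = 0 and k = 1 (AR order 1):
  gamma(0) = phi_1 gamma(1) + c_0
  gamma(1) = phi_1 gamma(0) + c_1
Substituting the second into the first: gamma(0) (1 - phi_1^2) = c_0 + phi_1 c_1, so
  gamma(0) = c_0 / (1 - phi_1^2) = 1 / (1 - (0.899)^2) = 1 / 0.191799 = 5.213792.
  gamma(1) = phi_1 gamma(0) = (0.899)(5.213792) = 4.687199.
Therefore gamma(1) = 4.6872 (to 4 decimal places).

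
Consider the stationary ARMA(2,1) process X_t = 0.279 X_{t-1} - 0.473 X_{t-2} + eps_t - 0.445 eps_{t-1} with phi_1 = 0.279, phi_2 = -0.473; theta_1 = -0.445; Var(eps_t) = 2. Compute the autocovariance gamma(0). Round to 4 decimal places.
\gamma(0) = 2.7510

Multiply the model equation by X_{t-k} and take expectations. With theta_0 = psi_0 = 1 and psi_j the MA(infinity) weights, this gives
  gamma(k) - sum_i phi_i gamma(k-i) = c_k,
  c_k = sigma^2 * sum_{j=k..q} theta_j psi_{j-k}   (c_k = 0 for k > q),
using gamma(-m) = gamma(m).
psi-weights needed (psi_j = theta_j + sum_i phi_i psi_{j-i}):
  psi_1 = theta_1 + phi_1 = -0.445 + (0.279) = -0.166
Right-hand sides:
  c_0 = sigma^2 (1 + theta_1 psi_1) = 2 * (1 + (-0.445)(-0.166)) = 2 * 1.07387 = 2.14774
  c_1 = sigma^2 theta_1 = 2 * (-0.445) = -0.89
  c_2 = 0
Equations for k = 0, 1, 2 (AR order 2, c_2 = 0):
  (E0) gamma(0) = phi_1 gamma(1) + phi_2 gamma(2) + c_0
  (E1) gamma(1) = phi_1 gamma(0) + phi_2 gamma(1) + c_1
  (E2) gamma(2) = phi_1 gamma(1) + phi_2 gamma(0)
From (E1): gamma(1) = A gamma(0) + B with
  A = phi_1 / (1 - phi_2) = 0.279 / 1.473 = 0.189409,   B = c_1 / (1 - phi_2) = -0.89 / 1.473 = -0.604209.
Insert (E2) into (E0): gamma(0) (1 - phi_2^2) = phi_1 (1 + phi_2) gamma(1) + c_0.
  phi_1 (1 + phi_2) = (0.279)(0.527) = 0.147033,   1 - phi_2^2 = 0.776271.
Replace gamma(1) by A gamma(0) + B and collect gamma(0):
  gamma(0) [0.776271 - (0.147033)(0.189409)] = (0.147033)(-0.604209) + 2.14774
  gamma(0) * 0.748422 = 2.058901
  gamma(0) = 2.058901 / 0.748422 = 2.750991.
Therefore gamma(0) = 2.7510 (to 4 decimal places).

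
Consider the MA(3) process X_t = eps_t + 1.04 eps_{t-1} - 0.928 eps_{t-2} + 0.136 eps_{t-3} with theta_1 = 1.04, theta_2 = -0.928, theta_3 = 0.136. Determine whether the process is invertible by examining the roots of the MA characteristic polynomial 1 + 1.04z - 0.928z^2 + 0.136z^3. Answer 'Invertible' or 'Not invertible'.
\text{Not invertible}

The MA(q) characteristic polynomial is P(z) = 1 + 1.04z - 0.928z^2 + 0.136z^3.
Invertibility requires all roots to lie outside the unit circle, i.e. |z| > 1 for every root.
Degree 3: look for a simple real root z0 first, then factor out (1 - z/z0) and solve the remaining quadratic.
Testing z0 = 5: P(5) = 1 + (1.04)(5) + (-0.928)(5)^2 + (0.136)(5)^3
  = 1 + (5.2) + (-23.2) + (17) = 0.  So z_0 = 5 is a root, |z_0| = 5.
Divide out the factor (1 - 0.2 z) = (1 - z/z0) (since 1/z0 = 0.2):
  P(z) = (1 - 0.2 z)(1 + (1.24) z + (-0.68) z^2)
  [check: z-coef 1.24 - (0.2) = 1.04; z^2-coef -0.68 - (0.2)(1.24) = -0.928; z^3-coef -(0.2)(-0.68) = 0.136.]
Remaining roots from the quadratic factor 1 + (1.24) z + (-0.68) z^2:
  Set 1 + (1.24) z + (-0.68) z^2 = 0, i.e. a z^2 + b z + c = 0 with a = -0.68, b = 1.24, c = 1.
  Discriminant D = b^2 - 4ac = (1.24)^2 - 4*(-0.68)*1 = 1.5376 - (-2.72) = 4.2576.
  D >= 0, so the roots are real: z = (-b +/- sqrt(D)) / (2a) = (-1.24 +/- 2.063395) / (-1.36).
    z_1 = (-1.24 + 2.063395) / (-1.36) = -0.6054,   |z_1| = 0.6054.
    z_2 = (-1.24 - 2.063395) / (-1.36) = 2.429,   |z_2| = 2.429.
Moduli of all roots: 5.0000, 0.6054, 2.4290.
All moduli strictly greater than 1? No.
Verdict: Not invertible.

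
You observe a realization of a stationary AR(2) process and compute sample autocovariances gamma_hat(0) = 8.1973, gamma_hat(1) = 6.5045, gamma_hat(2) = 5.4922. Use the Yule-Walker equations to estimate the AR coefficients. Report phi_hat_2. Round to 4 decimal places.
\hat\phi_{2} = 0.1090

The Yule-Walker equations for an AR(p) process read, in matrix form,
  Gamma_p phi = r_p,   with   (Gamma_p)_{ij} = gamma(|i - j|),
                       (r_p)_i = gamma(i),   i,j = 1..p.
Substitute the sample gammas (Toeplitz matrix and right-hand side of size 2):
  Gamma_p = [[8.1973, 6.5045], [6.5045, 8.1973]]
  r_p     = [6.5045, 5.4922]
Written out:
  8.1973 phi_1 + 6.5045 phi_2 = 6.5045
  6.5045 phi_1 + 8.1973 phi_2 = 5.4922
Solve by Cramer's rule:
  det = gamma(0)^2 - gamma(1)^2 = (8.1973)^2 - (6.5045)^2 = 67.19572729 - 42.30852025 = 24.88720704
  phi_hat_1 = [gamma(1) gamma(0) - gamma(1) gamma(2)] / det = [(6.5045)(8.1973) - (6.5045)(5.4922)] / 24.88720704 = 17.59532295 / 24.88720704 = 0.707
  phi_hat_2 = [gamma(0) gamma(2) - gamma(1)^2] / det = [(8.1973)(5.4922) - (6.5045)^2] / 24.88720704 = 2.71269081 / 24.88720704 = 0.109
So phi_hat = [0.7070, 0.1090].
Therefore phi_hat_2 = 0.1090.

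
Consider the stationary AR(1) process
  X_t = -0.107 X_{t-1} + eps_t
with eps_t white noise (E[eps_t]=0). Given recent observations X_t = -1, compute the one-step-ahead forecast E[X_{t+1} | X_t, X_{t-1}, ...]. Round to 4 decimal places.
E[X_{t+1} \mid \mathcal F_t] = 0.1070

For an AR(p) model X_t = c + sum_i phi_i X_{t-i} + eps_t, the
one-step-ahead conditional mean is
  E[X_{t+1} | X_t, ...] = c + sum_i phi_i X_{t+1-i}.
Substitute known values:
  E[X_{t+1} | ...] = (-0.107) * (-1)
                   = 0.1070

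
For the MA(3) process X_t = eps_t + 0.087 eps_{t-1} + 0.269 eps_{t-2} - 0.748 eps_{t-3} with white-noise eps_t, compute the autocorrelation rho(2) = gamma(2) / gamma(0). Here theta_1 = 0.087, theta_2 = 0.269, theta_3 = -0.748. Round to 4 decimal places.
\rho(2) = 0.1244

For an MA(q) process with theta_0 = 1, the autocovariance is
  gamma(k) = sigma^2 * sum_{i=0..q-k} theta_i * theta_{i+k},
and rho(k) = gamma(k) / gamma(0). Sigma^2 cancels.
  numerator   = (1)*(0.269) + (0.087)*(-0.748) = 0.203924.
  denominator = (1)^2 + (0.087)^2 + (0.269)^2 + (-0.748)^2 = 1.639434.
  rho(2) = 0.203924 / 1.639434 = 0.1244.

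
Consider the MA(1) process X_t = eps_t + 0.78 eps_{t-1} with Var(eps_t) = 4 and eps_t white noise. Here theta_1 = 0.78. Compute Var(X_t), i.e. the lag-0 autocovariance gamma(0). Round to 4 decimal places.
\gamma(0) = 6.4336

For an MA(q) process X_t = eps_t + sum_i theta_i eps_{t-i} with
Var(eps_t) = sigma^2, the variance is
  gamma(0) = sigma^2 * (1 + sum_i theta_i^2).
  sum_i theta_i^2 = (0.78)^2 = 0.6084.
  gamma(0) = 4 * (1 + 0.6084) = 4 * 1.6084 = 6.4336.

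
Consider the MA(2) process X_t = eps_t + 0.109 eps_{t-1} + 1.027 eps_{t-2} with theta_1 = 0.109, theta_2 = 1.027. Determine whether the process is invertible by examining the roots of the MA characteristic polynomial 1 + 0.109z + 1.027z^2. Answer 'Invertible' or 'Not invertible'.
\text{Not invertible}

The MA(q) characteristic polynomial is P(z) = 1 + 0.109z + 1.027z^2.
Invertibility requires all roots to lie outside the unit circle, i.e. |z| > 1 for every root.
Set 1 + (0.109) z + (1.027) z^2 = 0, i.e. a z^2 + b z + c = 0 with a = 1.027, b = 0.109, c = 1.
Discriminant D = b^2 - 4ac = (0.109)^2 - 4*(1.027)*1 = 0.011881 - (4.108) = -4.096119.
D < 0, so the roots are the complex-conjugate pair z = (-b +/- i sqrt(-D)) / (2a) = -0.0531 +/- 0.9853i.
For a conjugate pair |z|^2 = z * conj(z) = (product of roots) = c/a = 1/(1.027) = 0.97371, so |z| = sqrt(0.97371) = 0.9868 for both roots.
Moduli of all roots: 0.9868, 0.9868.
All moduli strictly greater than 1? No.
Verdict: Not invertible.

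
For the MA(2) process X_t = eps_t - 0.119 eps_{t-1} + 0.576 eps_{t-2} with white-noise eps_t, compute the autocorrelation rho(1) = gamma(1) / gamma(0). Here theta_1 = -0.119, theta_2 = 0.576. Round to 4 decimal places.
\rho(1) = -0.1393

For an MA(q) process with theta_0 = 1, the autocovariance is
  gamma(k) = sigma^2 * sum_{i=0..q-k} theta_i * theta_{i+k},
and rho(k) = gamma(k) / gamma(0). Sigma^2 cancels.
  numerator   = (1)*(-0.119) + (-0.119)*(0.576) = -0.187544.
  denominator = (1)^2 + (-0.119)^2 + (0.576)^2 = 1.345937.
  rho(1) = -0.187544 / 1.345937 = -0.1393.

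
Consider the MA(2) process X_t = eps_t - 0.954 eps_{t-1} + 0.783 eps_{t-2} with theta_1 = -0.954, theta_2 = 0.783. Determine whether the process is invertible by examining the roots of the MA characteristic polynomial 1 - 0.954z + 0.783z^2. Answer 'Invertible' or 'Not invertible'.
\text{Invertible}

The MA(q) characteristic polynomial is P(z) = 1 - 0.954z + 0.783z^2.
Invertibility requires all roots to lie outside the unit circle, i.e. |z| > 1 for every root.
Set 1 + (-0.954) z + (0.783) z^2 = 0, i.e. a z^2 + b z + c = 0 with a = 0.783, b = -0.954, c = 1.
Discriminant D = b^2 - 4ac = (-0.954)^2 - 4*(0.783)*1 = 0.910116 - (3.132) = -2.221884.
D < 0, so the roots are the complex-conjugate pair z = (-b +/- i sqrt(-D)) / (2a) = 0.6092 +/- 0.9519i.
For a conjugate pair |z|^2 = z * conj(z) = (product of roots) = c/a = 1/(0.783) = 1.277139, so |z| = sqrt(1.277139) = 1.1301 for both roots.
Moduli of all roots: 1.1301, 1.1301.
All moduli strictly greater than 1? Yes.
Verdict: Invertible.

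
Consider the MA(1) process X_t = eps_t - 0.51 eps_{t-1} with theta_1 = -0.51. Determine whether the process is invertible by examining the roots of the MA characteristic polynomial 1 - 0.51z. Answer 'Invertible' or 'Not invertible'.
\text{Invertible}

The MA(q) characteristic polynomial is P(z) = 1 - 0.51z.
Invertibility requires all roots to lie outside the unit circle, i.e. |z| > 1 for every root.
This is linear in z: 1 + (-0.51) z = 0  =>  z = -1/(-0.51) = 1.960784,  |z| = 1.960784.
Moduli of all roots: 1.9608.
All moduli strictly greater than 1? Yes.
Verdict: Invertible.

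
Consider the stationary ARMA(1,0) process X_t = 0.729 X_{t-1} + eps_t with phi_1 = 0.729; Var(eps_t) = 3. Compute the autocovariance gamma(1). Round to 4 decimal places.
\gamma(1) = 4.6675

Multiply the model equation by X_{t-k} and take expectations. With theta_0 = psi_0 = 1 and psi_j the MA(infinity) weights, this gives
  gamma(k) - sum_i phi_i gamma(k-i) = c_k,
  c_k = sigma^2 * sum_{j=k..q} theta_j psi_{j-k}   (c_k = 0 for k > q),
using gamma(-m) = gamma(m).
Pure AR (q = 0): c_0 = sigma^2 = 3, c_k = 0 for k >= 1.
Equations for k = 0 and k = 1 (AR order 1):
  gamma(0) = phi_1 gamma(1) + c_0
  gamma(1) = phi_1 gamma(0) + c_1
Substituting the second into the first: gamma(0) (1 - phi_1^2) = c_0 + phi_1 c_1, so
  gamma(0) = c_0 / (1 - phi_1^2) = 3 / (1 - (0.729)^2) = 3 / 0.468559 = 6.402609.
  gamma(1) = phi_1 gamma(0) = (0.729)(6.402609) = 4.667502.
Therefore gamma(1) = 4.6675 (to 4 decimal places).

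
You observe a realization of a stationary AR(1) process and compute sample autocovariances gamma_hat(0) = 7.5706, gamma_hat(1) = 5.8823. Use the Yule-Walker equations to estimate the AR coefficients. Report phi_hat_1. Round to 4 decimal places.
\hat\phi_{1} = 0.7770

The Yule-Walker equations for an AR(p) process read, in matrix form,
  Gamma_p phi = r_p,   with   (Gamma_p)_{ij} = gamma(|i - j|),
                       (r_p)_i = gamma(i),   i,j = 1..p.
Substitute the sample gammas (Toeplitz matrix and right-hand side of size 1):
  Gamma_p = [[7.5706]]
  r_p     = [5.8823]
With p = 1 this is the single equation gamma(0) phi_1 = gamma(1):
  phi_hat_1 = gamma(1) / gamma(0) = 5.8823 / 7.5706 = 0.7770.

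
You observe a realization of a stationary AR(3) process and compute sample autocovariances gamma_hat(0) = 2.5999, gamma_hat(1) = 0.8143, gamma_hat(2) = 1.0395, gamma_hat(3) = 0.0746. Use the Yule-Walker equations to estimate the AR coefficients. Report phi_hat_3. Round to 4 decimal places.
\hat\phi_{3} = -0.1990

The Yule-Walker equations for an AR(p) process read, in matrix form,
  Gamma_p phi = r_p,   with   (Gamma_p)_{ij} = gamma(|i - j|),
                       (r_p)_i = gamma(i),   i,j = 1..p.
Substitute the sample gammas (Toeplitz matrix and right-hand side of size 3):
  Gamma_p = [[2.5999, 0.8143, 1.0395], [0.8143, 2.5999, 0.8143], [1.0395, 0.8143, 2.5999]]
  r_p     = [0.8143, 1.0395, 0.0746]
Written out (R1..R3):
  (R1) 2.5999 phi_1 + 0.8143 phi_2 + 1.0395 phi_3 = 0.8143
  (R2) 0.8143 phi_1 + 2.5999 phi_2 + 0.8143 phi_3 = 1.0395
  (R3) 1.0395 phi_1 + 0.8143 phi_2 + 2.5999 phi_3 = 0.0746
Gaussian elimination:
  R2 <- R2 - (0.8143/2.5999) R1 = R2 - (0.313204) R1:  2.344858 phi_2 + 0.488724 phi_3 = 0.784458
  R3 <- R3 - (1.0395/2.5999) R1 = R3 - (0.399823) R1:  0.488724 phi_2 + 2.184284 phi_3 = -0.250976
  R3 <- R3 - (0.488724/2.344858) R2 = R3 - (0.208424) R2:  2.082422 phi_3 = -0.414476
Back-substitution:
  phi_hat_3 = -0.414476 / 2.082422 = -0.199035
  phi_hat_2 = (0.784458 - (0.488724)(-0.199035)) / 2.344858 = 0.376028
  phi_hat_1 = (0.8143 - (0.8143)(0.376028) - (1.0395)(-0.199035)) / 2.5999 = 0.27501
So phi_hat = [0.2750, 0.3760, -0.1990].
Therefore phi_hat_3 = -0.1990.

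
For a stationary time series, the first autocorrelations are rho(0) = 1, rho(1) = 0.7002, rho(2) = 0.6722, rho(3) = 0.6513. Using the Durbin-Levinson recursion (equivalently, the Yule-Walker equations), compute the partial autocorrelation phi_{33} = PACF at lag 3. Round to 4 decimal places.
\phi_{33} = 0.2219

The PACF at lag k is phi_{kk}, the last component of the solution
to the Yule-Walker system G_k phi = r_k where
  (G_k)_{ij} = rho(|i - j|), (r_k)_i = rho(i), i,j = 1..k.
Equivalently, Durbin-Levinson gives phi_{kk} iteratively:
  phi_{11} = rho(1)
  phi_{kk} = [rho(k) - sum_{j=1..k-1} phi_{k-1,j} rho(k-j)]
            / [1 - sum_{j=1..k-1} phi_{k-1,j} rho(j)],
  phi_{k,j} = phi_{k-1,j} - phi_{kk} phi_{k-1,k-j},  j = 1..k-1.
Step k = 1:
  phi_11 = rho(1) = 0.7002.
Step k = 2:
  phi_22 = [rho(2) - phi_11 rho(1)] / [1 - phi_11 rho(1)] = [0.6722 - (0.7002)(0.7002)] / [1 - (0.7002)(0.7002)]
         = 0.18191996 / 0.50971996 = 0.356902.
  Update: phi_21 = phi_11 - phi_22 phi_11 = 0.7002 - (0.356902)(0.7002) = 0.450297.
Step k = 3:
  phi_33 = [rho(3) - phi_21 rho(2) - phi_22 rho(1)] / [1 - phi_21 rho(1) - phi_22 rho(2)]
    numerator   = 0.6513 - (0.450297)(0.6722) - (0.356902)(0.7002) = 0.09870748
    denominator = 1 - (0.450297)(0.7002) - (0.356902)(0.6722) = 0.4447924
  phi_33 = 0.09870748 / 0.4447924 = 0.2219.
Therefore phi_{33} = 0.2219.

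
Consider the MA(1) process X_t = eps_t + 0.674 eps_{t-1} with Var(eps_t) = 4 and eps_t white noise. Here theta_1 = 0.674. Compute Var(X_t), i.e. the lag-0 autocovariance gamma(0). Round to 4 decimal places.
\gamma(0) = 5.8171

For an MA(q) process X_t = eps_t + sum_i theta_i eps_{t-i} with
Var(eps_t) = sigma^2, the variance is
  gamma(0) = sigma^2 * (1 + sum_i theta_i^2).
  sum_i theta_i^2 = (0.674)^2 = 0.454276.
  gamma(0) = 4 * (1 + 0.454276) = 4 * 1.454276 = 5.817104, which rounds to 5.8171.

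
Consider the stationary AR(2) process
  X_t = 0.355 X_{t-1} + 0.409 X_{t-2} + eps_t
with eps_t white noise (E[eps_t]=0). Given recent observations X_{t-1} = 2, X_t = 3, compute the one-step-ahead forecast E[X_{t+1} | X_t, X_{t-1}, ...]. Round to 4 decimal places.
E[X_{t+1} \mid \mathcal F_t] = 1.8830

For an AR(p) model X_t = c + sum_i phi_i X_{t-i} + eps_t, the
one-step-ahead conditional mean is
  E[X_{t+1} | X_t, ...] = c + sum_i phi_i X_{t+1-i}.
Substitute known values:
  E[X_{t+1} | ...] = (0.355) * (3) + (0.409) * (2)
                   = 1.8830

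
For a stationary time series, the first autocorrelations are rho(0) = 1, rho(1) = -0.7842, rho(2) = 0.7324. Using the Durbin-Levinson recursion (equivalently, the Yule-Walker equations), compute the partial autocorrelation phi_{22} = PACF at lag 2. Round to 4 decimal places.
\phi_{22} = 0.3050

The PACF at lag k is phi_{kk}, the last component of the solution
to the Yule-Walker system G_k phi = r_k where
  (G_k)_{ij} = rho(|i - j|), (r_k)_i = rho(i), i,j = 1..k.
Equivalently, Durbin-Levinson gives phi_{kk} iteratively:
  phi_{11} = rho(1)
  phi_{kk} = [rho(k) - sum_{j=1..k-1} phi_{k-1,j} rho(k-j)]
            / [1 - sum_{j=1..k-1} phi_{k-1,j} rho(j)],
  phi_{k,j} = phi_{k-1,j} - phi_{kk} phi_{k-1,k-j},  j = 1..k-1.
Step k = 1:
  phi_11 = rho(1) = -0.7842.
Step k = 2:
  phi_22 = [rho(2) - phi_11 rho(1)] / [1 - phi_11 rho(1)] = [0.7324 - (-0.7842)(-0.7842)] / [1 - (-0.7842)(-0.7842)]
         = 0.11743036 / 0.38503036 = 0.305.
Therefore phi_{22} = 0.3050.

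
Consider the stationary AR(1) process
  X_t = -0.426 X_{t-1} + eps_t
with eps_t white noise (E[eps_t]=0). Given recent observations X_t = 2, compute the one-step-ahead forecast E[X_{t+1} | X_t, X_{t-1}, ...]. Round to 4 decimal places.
E[X_{t+1} \mid \mathcal F_t] = -0.8520

For an AR(p) model X_t = c + sum_i phi_i X_{t-i} + eps_t, the
one-step-ahead conditional mean is
  E[X_{t+1} | X_t, ...] = c + sum_i phi_i X_{t+1-i}.
Substitute known values:
  E[X_{t+1} | ...] = (-0.426) * (2)
                   = -0.8520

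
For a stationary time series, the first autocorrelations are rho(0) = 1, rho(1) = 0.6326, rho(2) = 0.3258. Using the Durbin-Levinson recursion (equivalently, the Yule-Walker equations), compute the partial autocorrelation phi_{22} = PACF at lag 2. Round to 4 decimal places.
\phi_{22} = -0.1240

The PACF at lag k is phi_{kk}, the last component of the solution
to the Yule-Walker system G_k phi = r_k where
  (G_k)_{ij} = rho(|i - j|), (r_k)_i = rho(i), i,j = 1..k.
Equivalently, Durbin-Levinson gives phi_{kk} iteratively:
  phi_{11} = rho(1)
  phi_{kk} = [rho(k) - sum_{j=1..k-1} phi_{k-1,j} rho(k-j)]
            / [1 - sum_{j=1..k-1} phi_{k-1,j} rho(j)],
  phi_{k,j} = phi_{k-1,j} - phi_{kk} phi_{k-1,k-j},  j = 1..k-1.
Step k = 1:
  phi_11 = rho(1) = 0.6326.
Step k = 2:
  phi_22 = [rho(2) - phi_11 rho(1)] / [1 - phi_11 rho(1)] = [0.3258 - (0.6326)(0.6326)] / [1 - (0.6326)(0.6326)]
         = -0.07438276 / 0.59981724 = -0.124.
Therefore phi_{22} = -0.1240.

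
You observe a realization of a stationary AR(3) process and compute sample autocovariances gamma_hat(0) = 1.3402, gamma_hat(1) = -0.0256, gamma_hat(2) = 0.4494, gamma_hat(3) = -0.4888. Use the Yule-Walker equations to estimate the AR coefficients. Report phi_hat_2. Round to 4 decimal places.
\hat\phi_{2} = 0.3300

The Yule-Walker equations for an AR(p) process read, in matrix form,
  Gamma_p phi = r_p,   with   (Gamma_p)_{ij} = gamma(|i - j|),
                       (r_p)_i = gamma(i),   i,j = 1..p.
Substitute the sample gammas (Toeplitz matrix and right-hand side of size 3):
  Gamma_p = [[1.3402, -0.0256, 0.4494], [-0.0256, 1.3402, -0.0256], [0.4494, -0.0256, 1.3402]]
  r_p     = [-0.0256, 0.4494, -0.4888]
Written out (R1..R3):
  (R1) 1.3402 phi_1 - 0.0256 phi_2 + 0.4494 phi_3 = -0.0256
  (R2) -0.0256 phi_1 + 1.3402 phi_2 - 0.0256 phi_3 = 0.4494
  (R3) 0.4494 phi_1 - 0.0256 phi_2 + 1.3402 phi_3 = -0.4888
Gaussian elimination:
  R2 <- R2 - (-0.0256/1.3402) R1 = R2 - (-0.019102) R1:  1.339711 phi_2 - 0.017016 phi_3 = 0.448911
  R3 <- R3 - (0.4494/1.3402) R1 = R3 - (0.335323) R1:  -0.017016 phi_2 + 1.189506 phi_3 = -0.480216
  R3 <- R3 - (-0.017016/1.339711) R2 = R3 - (-0.012701) R2:  1.18929 phi_3 = -0.474514
Back-substitution:
  phi_hat_3 = -0.474514 / 1.18929 = -0.398989
  phi_hat_2 = (0.448911 - (-0.017016)(-0.398989)) / 1.339711 = 0.330013
  phi_hat_1 = (-0.0256 - (-0.0256)(0.330013) - (0.4494)(-0.398989)) / 1.3402 = 0.120993
So phi_hat = [0.1210, 0.3300, -0.3990].
Therefore phi_hat_2 = 0.3300.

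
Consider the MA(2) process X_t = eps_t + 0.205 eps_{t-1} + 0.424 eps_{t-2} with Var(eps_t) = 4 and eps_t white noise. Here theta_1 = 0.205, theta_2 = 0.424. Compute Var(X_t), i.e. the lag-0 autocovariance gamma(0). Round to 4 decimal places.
\gamma(0) = 4.8872

For an MA(q) process X_t = eps_t + sum_i theta_i eps_{t-i} with
Var(eps_t) = sigma^2, the variance is
  gamma(0) = sigma^2 * (1 + sum_i theta_i^2).
  sum_i theta_i^2 = (0.205)^2 + (0.424)^2 = 0.042025 + 0.179776 = 0.221801.
  gamma(0) = 4 * (1 + 0.221801) = 4 * 1.221801 = 4.887204, which rounds to 4.8872.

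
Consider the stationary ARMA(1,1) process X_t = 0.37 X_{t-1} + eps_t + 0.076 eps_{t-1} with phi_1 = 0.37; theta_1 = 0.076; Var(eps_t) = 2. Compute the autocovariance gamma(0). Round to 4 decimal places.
\gamma(0) = 2.4609

Multiply the model equation by X_{t-k} and take expectations. With theta_0 = psi_0 = 1 and psi_j the MA(infinity) weights, this gives
  gamma(k) - sum_i phi_i gamma(k-i) = c_k,
  c_k = sigma^2 * sum_{j=k..q} theta_j psi_{j-k}   (c_k = 0 for k > q),
using gamma(-m) = gamma(m).
psi-weights needed (psi_j = theta_j + sum_i phi_i psi_{j-i}):
  psi_1 = theta_1 + phi_1 = 0.076 + (0.37) = 0.446
Right-hand sides:
  c_0 = sigma^2 (1 + theta_1 psi_1) = 2 * (1 + (0.076)(0.446)) = 2 * 1.033896 = 2.067792
  c_1 = sigma^2 theta_1 = 2 * (0.076) = 0.152
  c_2 = 0
Equations for k = 0 and k = 1 (AR order 1):
  gamma(0) = phi_1 gamma(1) + c_0
  gamma(1) = phi_1 gamma(0) + c_1
Substituting the second into the first: gamma(0) (1 - phi_1^2) = c_0 + phi_1 c_1, so
  gamma(0) = (c_0 + phi_1 c_1) / (1 - phi_1^2) = (2.067792 + (0.37)(0.152)) / (1 - (0.37)^2) = 2.124032 / 0.8631 = 2.460934.
Therefore gamma(0) = 2.4609 (to 4 decimal places).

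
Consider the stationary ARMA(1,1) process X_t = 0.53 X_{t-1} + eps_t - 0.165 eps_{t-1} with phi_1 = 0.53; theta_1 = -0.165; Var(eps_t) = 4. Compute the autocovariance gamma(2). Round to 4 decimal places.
\gamma(2) = 0.9820

Multiply the model equation by X_{t-k} and take expectations. With theta_0 = psi_0 = 1 and psi_j the MA(infinity) weights, this gives
  gamma(k) - sum_i phi_i gamma(k-i) = c_k,
  c_k = sigma^2 * sum_{j=k..q} theta_j psi_{j-k}   (c_k = 0 for k > q),
using gamma(-m) = gamma(m).
psi-weights needed (psi_j = theta_j + sum_i phi_i psi_{j-i}):
  psi_1 = theta_1 + phi_1 = -0.165 + (0.53) = 0.365
Right-hand sides:
  c_0 = sigma^2 (1 + theta_1 psi_1) = 4 * (1 + (-0.165)(0.365)) = 4 * 0.939775 = 3.7591
  c_1 = sigma^2 theta_1 = 4 * (-0.165) = -0.66
  c_2 = 0
Equations for k = 0 and k = 1 (AR order 1):
  gamma(0) = phi_1 gamma(1) + c_0
  gamma(1) = phi_1 gamma(0) + c_1
Substituting the second into the first: gamma(0) (1 - phi_1^2) = c_0 + phi_1 c_1, so
  gamma(0) = (c_0 + phi_1 c_1) / (1 - phi_1^2) = (3.7591 + (0.53)(-0.66)) / (1 - (0.53)^2) = 3.4093 / 0.7191 = 4.741065.
  gamma(1) = phi_1 gamma(0) + c_1 = (0.53)(4.741065) + (-0.66) = 1.852765.
For k = 2 (> q): gamma(2) = phi_1 gamma(1) = (0.53)(1.852765) = 0.981965.
Therefore gamma(2) = 0.9820 (to 4 decimal places).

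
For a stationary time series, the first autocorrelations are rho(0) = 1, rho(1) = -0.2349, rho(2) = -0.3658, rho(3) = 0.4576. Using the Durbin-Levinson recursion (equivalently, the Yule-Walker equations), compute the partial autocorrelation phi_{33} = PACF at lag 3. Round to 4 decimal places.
\phi_{33} = 0.3020

The PACF at lag k is phi_{kk}, the last component of the solution
to the Yule-Walker system G_k phi = r_k where
  (G_k)_{ij} = rho(|i - j|), (r_k)_i = rho(i), i,j = 1..k.
Equivalently, Durbin-Levinson gives phi_{kk} iteratively:
  phi_{11} = rho(1)
  phi_{kk} = [rho(k) - sum_{j=1..k-1} phi_{k-1,j} rho(k-j)]
            / [1 - sum_{j=1..k-1} phi_{k-1,j} rho(j)],
  phi_{k,j} = phi_{k-1,j} - phi_{kk} phi_{k-1,k-j},  j = 1..k-1.
Step k = 1:
  phi_11 = rho(1) = -0.2349.
Step k = 2:
  phi_22 = [rho(2) - phi_11 rho(1)] / [1 - phi_11 rho(1)] = [-0.3658 - (-0.2349)(-0.2349)] / [1 - (-0.2349)(-0.2349)]
         = -0.42097801 / 0.94482199 = -0.445563.
  Update: phi_21 = phi_11 - phi_22 phi_11 = -0.2349 - (-0.445563)(-0.2349) = -0.339563.
Step k = 3:
  phi_33 = [rho(3) - phi_21 rho(2) - phi_22 rho(1)] / [1 - phi_21 rho(1) - phi_22 rho(2)]
    numerator   = 0.4576 - (-0.339563)(-0.3658) - (-0.445563)(-0.2349) = 0.2287251
    denominator = 1 - (-0.339563)(-0.2349) - (-0.445563)(-0.3658) = 0.75724964
  phi_33 = 0.2287251 / 0.75724964 = 0.302.
Therefore phi_{33} = 0.3020.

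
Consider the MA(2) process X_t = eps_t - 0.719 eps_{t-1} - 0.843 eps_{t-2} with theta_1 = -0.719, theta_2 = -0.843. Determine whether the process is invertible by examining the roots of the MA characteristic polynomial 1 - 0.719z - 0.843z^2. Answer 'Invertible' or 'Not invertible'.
\text{Not invertible}

The MA(q) characteristic polynomial is P(z) = 1 - 0.719z - 0.843z^2.
Invertibility requires all roots to lie outside the unit circle, i.e. |z| > 1 for every root.
Set 1 + (-0.719) z + (-0.843) z^2 = 0, i.e. a z^2 + b z + c = 0 with a = -0.843, b = -0.719, c = 1.
Discriminant D = b^2 - 4ac = (-0.719)^2 - 4*(-0.843)*1 = 0.516961 - (-3.372) = 3.888961.
D >= 0, so the roots are real: z = (-b +/- sqrt(D)) / (2a) = (0.719 +/- 1.972045) / (-1.686).
  z_1 = (0.719 + 1.972045) / (-1.686) = -1.5961,   |z_1| = 1.5961.
  z_2 = (0.719 - 1.972045) / (-1.686) = 0.7432,   |z_2| = 0.7432.
Moduli of all roots: 1.5961, 0.7432.
All moduli strictly greater than 1? No.
Verdict: Not invertible.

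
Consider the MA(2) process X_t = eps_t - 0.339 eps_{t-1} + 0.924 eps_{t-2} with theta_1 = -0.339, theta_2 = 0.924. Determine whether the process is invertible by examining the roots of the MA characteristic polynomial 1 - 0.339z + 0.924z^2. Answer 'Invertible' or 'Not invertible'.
\text{Invertible}

The MA(q) characteristic polynomial is P(z) = 1 - 0.339z + 0.924z^2.
Invertibility requires all roots to lie outside the unit circle, i.e. |z| > 1 for every root.
Set 1 + (-0.339) z + (0.924) z^2 = 0, i.e. a z^2 + b z + c = 0 with a = 0.924, b = -0.339, c = 1.
Discriminant D = b^2 - 4ac = (-0.339)^2 - 4*(0.924)*1 = 0.114921 - (3.696) = -3.581079.
D < 0, so the roots are the complex-conjugate pair z = (-b +/- i sqrt(-D)) / (2a) = 0.1834 +/- 1.024i.
For a conjugate pair |z|^2 = z * conj(z) = (product of roots) = c/a = 1/(0.924) = 1.082251, so |z| = sqrt(1.082251) = 1.0403 for both roots.
Moduli of all roots: 1.0403, 1.0403.
All moduli strictly greater than 1? Yes.
Verdict: Invertible.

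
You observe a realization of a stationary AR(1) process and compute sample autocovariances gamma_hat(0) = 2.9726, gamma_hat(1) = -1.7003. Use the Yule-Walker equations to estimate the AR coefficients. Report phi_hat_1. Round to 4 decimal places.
\hat\phi_{1} = -0.5720

The Yule-Walker equations for an AR(p) process read, in matrix form,
  Gamma_p phi = r_p,   with   (Gamma_p)_{ij} = gamma(|i - j|),
                       (r_p)_i = gamma(i),   i,j = 1..p.
Substitute the sample gammas (Toeplitz matrix and right-hand side of size 1):
  Gamma_p = [[2.9726]]
  r_p     = [-1.7003]
With p = 1 this is the single equation gamma(0) phi_1 = gamma(1):
  phi_hat_1 = gamma(1) / gamma(0) = -1.7003 / 2.9726 = -0.5720.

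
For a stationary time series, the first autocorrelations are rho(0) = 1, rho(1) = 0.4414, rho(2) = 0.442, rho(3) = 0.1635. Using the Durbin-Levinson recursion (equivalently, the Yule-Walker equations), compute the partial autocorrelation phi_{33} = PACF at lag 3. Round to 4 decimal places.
\phi_{33} = -0.1470

The PACF at lag k is phi_{kk}, the last component of the solution
to the Yule-Walker system G_k phi = r_k where
  (G_k)_{ij} = rho(|i - j|), (r_k)_i = rho(i), i,j = 1..k.
Equivalently, Durbin-Levinson gives phi_{kk} iteratively:
  phi_{11} = rho(1)
  phi_{kk} = [rho(k) - sum_{j=1..k-1} phi_{k-1,j} rho(k-j)]
            / [1 - sum_{j=1..k-1} phi_{k-1,j} rho(j)],
  phi_{k,j} = phi_{k-1,j} - phi_{kk} phi_{k-1,k-j},  j = 1..k-1.
Step k = 1:
  phi_11 = rho(1) = 0.4414.
Step k = 2:
  phi_22 = [rho(2) - phi_11 rho(1)] / [1 - phi_11 rho(1)] = [0.442 - (0.4414)(0.4414)] / [1 - (0.4414)(0.4414)]
         = 0.24716604 / 0.80516604 = 0.306975.
  Update: phi_21 = phi_11 - phi_22 phi_11 = 0.4414 - (0.306975)(0.4414) = 0.305901.
Step k = 3:
  phi_33 = [rho(3) - phi_21 rho(2) - phi_22 rho(1)] / [1 - phi_21 rho(1) - phi_22 rho(2)]
    numerator   = 0.1635 - (0.305901)(0.442) - (0.306975)(0.4414) = -0.10720717
    denominator = 1 - (0.305901)(0.4414) - (0.306975)(0.442) = 0.72929219
  phi_33 = -0.10720717 / 0.72929219 = -0.147.
Therefore phi_{33} = -0.1470.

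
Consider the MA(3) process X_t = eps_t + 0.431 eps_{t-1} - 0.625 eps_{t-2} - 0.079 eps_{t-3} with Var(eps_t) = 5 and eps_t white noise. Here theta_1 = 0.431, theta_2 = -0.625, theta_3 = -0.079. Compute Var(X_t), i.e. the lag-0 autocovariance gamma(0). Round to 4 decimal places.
\gamma(0) = 7.9131

For an MA(q) process X_t = eps_t + sum_i theta_i eps_{t-i} with
Var(eps_t) = sigma^2, the variance is
  gamma(0) = sigma^2 * (1 + sum_i theta_i^2).
  sum_i theta_i^2 = (0.431)^2 + (-0.625)^2 + (-0.079)^2 = 0.185761 + 0.390625 + 0.006241 = 0.582627.
  gamma(0) = 5 * (1 + 0.582627) = 5 * 1.582627 = 7.913135, which rounds to 7.9131.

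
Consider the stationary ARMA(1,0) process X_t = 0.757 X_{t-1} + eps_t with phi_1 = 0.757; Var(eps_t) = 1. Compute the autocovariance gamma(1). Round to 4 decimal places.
\gamma(1) = 1.7730

Multiply the model equation by X_{t-k} and take expectations. With theta_0 = psi_0 = 1 and psi_j the MA(infinity) weights, this gives
  gamma(k) - sum_i phi_i gamma(k-i) = c_k,
  c_k = sigma^2 * sum_{j=k..q} theta_j psi_{j-k}   (c_k = 0 for k > q),
using gamma(-m) = gamma(m).
Pure AR (q = 0): c_0 = sigma^2 = 1, c_k = 0 for k >= 1.
Equations for k = 0 and k = 1 (AR order 1):
  gamma(0) = phi_1 gamma(1) + c_0
  gamma(1) = phi_1 gamma(0) + c_1
Substituting the second into the first: gamma(0) (1 - phi_1^2) = c_0 + phi_1 c_1, so
  gamma(0) = c_0 / (1 - phi_1^2) = 1 / (1 - (0.757)^2) = 1 / 0.426951 = 2.342189.
  gamma(1) = phi_1 gamma(0) = (0.757)(2.342189) = 1.773037.
Therefore gamma(1) = 1.7730 (to 4 decimal places).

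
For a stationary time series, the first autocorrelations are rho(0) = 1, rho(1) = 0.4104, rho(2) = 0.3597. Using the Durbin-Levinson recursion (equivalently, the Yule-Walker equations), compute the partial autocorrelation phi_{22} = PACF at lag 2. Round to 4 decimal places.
\phi_{22} = 0.2300

The PACF at lag k is phi_{kk}, the last component of the solution
to the Yule-Walker system G_k phi = r_k where
  (G_k)_{ij} = rho(|i - j|), (r_k)_i = rho(i), i,j = 1..k.
Equivalently, Durbin-Levinson gives phi_{kk} iteratively:
  phi_{11} = rho(1)
  phi_{kk} = [rho(k) - sum_{j=1..k-1} phi_{k-1,j} rho(k-j)]
            / [1 - sum_{j=1..k-1} phi_{k-1,j} rho(j)],
  phi_{k,j} = phi_{k-1,j} - phi_{kk} phi_{k-1,k-j},  j = 1..k-1.
Step k = 1:
  phi_11 = rho(1) = 0.4104.
Step k = 2:
  phi_22 = [rho(2) - phi_11 rho(1)] / [1 - phi_11 rho(1)] = [0.3597 - (0.4104)(0.4104)] / [1 - (0.4104)(0.4104)]
         = 0.19127184 / 0.83157184 = 0.23.
Therefore phi_{22} = 0.2300.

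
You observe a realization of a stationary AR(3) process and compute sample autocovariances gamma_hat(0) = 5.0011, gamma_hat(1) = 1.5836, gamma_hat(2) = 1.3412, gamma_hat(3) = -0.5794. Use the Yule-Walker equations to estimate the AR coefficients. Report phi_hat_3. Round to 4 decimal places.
\hat\phi_{3} = -0.2810

The Yule-Walker equations for an AR(p) process read, in matrix form,
  Gamma_p phi = r_p,   with   (Gamma_p)_{ij} = gamma(|i - j|),
                       (r_p)_i = gamma(i),   i,j = 1..p.
Substitute the sample gammas (Toeplitz matrix and right-hand side of size 3):
  Gamma_p = [[5.0011, 1.5836, 1.3412], [1.5836, 5.0011, 1.5836], [1.3412, 1.5836, 5.0011]]
  r_p     = [1.5836, 1.3412, -0.5794]
Written out (R1..R3):
  (R1) 5.0011 phi_1 + 1.5836 phi_2 + 1.3412 phi_3 = 1.5836
  (R2) 1.5836 phi_1 + 5.0011 phi_2 + 1.5836 phi_3 = 1.3412
  (R3) 1.3412 phi_1 + 1.5836 phi_2 + 5.0011 phi_3 = -0.5794
Gaussian elimination:
  R2 <- R2 - (1.5836/5.0011) R1 = R2 - (0.31665) R1:  4.499653 phi_2 + 1.158909 phi_3 = 0.839753
  R3 <- R3 - (1.3412/5.0011) R1 = R3 - (0.268181) R1:  1.158909 phi_2 + 4.641416 phi_3 = -1.004091
  R3 <- R3 - (1.158909/4.499653) R2 = R3 - (0.257555) R2:  4.342933 phi_3 = -1.220374
Back-substitution:
  phi_hat_3 = -1.220374 / 4.342933 = -0.281002
  phi_hat_2 = (0.839753 - (1.158909)(-0.281002)) / 4.499653 = 0.259
  phi_hat_1 = (1.5836 - (1.5836)(0.259) - (1.3412)(-0.281002)) / 5.0011 = 0.309997
So phi_hat = [0.3100, 0.2590, -0.2810].
Therefore phi_hat_3 = -0.2810.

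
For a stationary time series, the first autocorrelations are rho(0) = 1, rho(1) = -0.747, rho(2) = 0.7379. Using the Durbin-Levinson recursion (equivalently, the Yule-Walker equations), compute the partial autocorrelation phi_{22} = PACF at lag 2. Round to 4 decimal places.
\phi_{22} = 0.4070

The PACF at lag k is phi_{kk}, the last component of the solution
to the Yule-Walker system G_k phi = r_k where
  (G_k)_{ij} = rho(|i - j|), (r_k)_i = rho(i), i,j = 1..k.
Equivalently, Durbin-Levinson gives phi_{kk} iteratively:
  phi_{11} = rho(1)
  phi_{kk} = [rho(k) - sum_{j=1..k-1} phi_{k-1,j} rho(k-j)]
            / [1 - sum_{j=1..k-1} phi_{k-1,j} rho(j)],
  phi_{k,j} = phi_{k-1,j} - phi_{kk} phi_{k-1,k-j},  j = 1..k-1.
Step k = 1:
  phi_11 = rho(1) = -0.747.
Step k = 2:
  phi_22 = [rho(2) - phi_11 rho(1)] / [1 - phi_11 rho(1)] = [0.7379 - (-0.747)(-0.747)] / [1 - (-0.747)(-0.747)]
         = 0.179891 / 0.441991 = 0.407.
Therefore phi_{22} = 0.4070.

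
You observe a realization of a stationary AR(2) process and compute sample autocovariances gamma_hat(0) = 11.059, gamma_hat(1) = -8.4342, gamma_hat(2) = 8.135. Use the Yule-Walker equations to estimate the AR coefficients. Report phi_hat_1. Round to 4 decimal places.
\hat\phi_{1} = -0.4820

The Yule-Walker equations for an AR(p) process read, in matrix form,
  Gamma_p phi = r_p,   with   (Gamma_p)_{ij} = gamma(|i - j|),
                       (r_p)_i = gamma(i),   i,j = 1..p.
Substitute the sample gammas (Toeplitz matrix and right-hand side of size 2):
  Gamma_p = [[11.059, -8.4342], [-8.4342, 11.059]]
  r_p     = [-8.4342, 8.135]
Written out:
  11.059 phi_1 - 8.4342 phi_2 = -8.4342
  -8.4342 phi_1 + 11.059 phi_2 = 8.135
Solve by Cramer's rule:
  det = gamma(0)^2 - gamma(1)^2 = (11.059)^2 - (-8.4342)^2 = 122.301481 - 71.13572964 = 51.16575136
  phi_hat_1 = [gamma(1) gamma(0) - gamma(1) gamma(2)] / det = [(-8.4342)(11.059) - (-8.4342)(8.135)] / 51.16575136 = -24.6616008 / 51.16575136 = -0.482
  phi_hat_2 = [gamma(0) gamma(2) - gamma(1)^2] / det = [(11.059)(8.135) - (-8.4342)^2] / 51.16575136 = 18.82923536 / 51.16575136 = 0.368
So phi_hat = [-0.4820, 0.3680].
Therefore phi_hat_1 = -0.4820.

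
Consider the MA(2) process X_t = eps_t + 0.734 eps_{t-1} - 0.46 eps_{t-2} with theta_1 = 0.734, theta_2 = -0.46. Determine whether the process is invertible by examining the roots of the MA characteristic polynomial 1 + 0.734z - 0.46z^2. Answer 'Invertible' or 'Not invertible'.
\text{Not invertible}

The MA(q) characteristic polynomial is P(z) = 1 + 0.734z - 0.46z^2.
Invertibility requires all roots to lie outside the unit circle, i.e. |z| > 1 for every root.
Set 1 + (0.734) z + (-0.46) z^2 = 0, i.e. a z^2 + b z + c = 0 with a = -0.46, b = 0.734, c = 1.
Discriminant D = b^2 - 4ac = (0.734)^2 - 4*(-0.46)*1 = 0.538756 - (-1.84) = 2.378756.
D >= 0, so the roots are real: z = (-b +/- sqrt(D)) / (2a) = (-0.734 +/- 1.542322) / (-0.92).
  z_1 = (-0.734 + 1.542322) / (-0.92) = -0.8786,   |z_1| = 0.8786.
  z_2 = (-0.734 - 1.542322) / (-0.92) = 2.4743,   |z_2| = 2.4743.
Moduli of all roots: 0.8786, 2.4743.
All moduli strictly greater than 1? No.
Verdict: Not invertible.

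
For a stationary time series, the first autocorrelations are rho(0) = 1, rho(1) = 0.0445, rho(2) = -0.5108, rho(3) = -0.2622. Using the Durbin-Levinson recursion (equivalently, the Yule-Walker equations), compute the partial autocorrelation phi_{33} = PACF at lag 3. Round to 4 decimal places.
\phi_{33} = -0.2790

The PACF at lag k is phi_{kk}, the last component of the solution
to the Yule-Walker system G_k phi = r_k where
  (G_k)_{ij} = rho(|i - j|), (r_k)_i = rho(i), i,j = 1..k.
Equivalently, Durbin-Levinson gives phi_{kk} iteratively:
  phi_{11} = rho(1)
  phi_{kk} = [rho(k) - sum_{j=1..k-1} phi_{k-1,j} rho(k-j)]
            / [1 - sum_{j=1..k-1} phi_{k-1,j} rho(j)],
  phi_{k,j} = phi_{k-1,j} - phi_{kk} phi_{k-1,k-j},  j = 1..k-1.
Step k = 1:
  phi_11 = rho(1) = 0.0445.
Step k = 2:
  phi_22 = [rho(2) - phi_11 rho(1)] / [1 - phi_11 rho(1)] = [-0.5108 - (0.0445)(0.0445)] / [1 - (0.0445)(0.0445)]
         = -0.51278025 / 0.99801975 = -0.513798.
  Update: phi_21 = phi_11 - phi_22 phi_11 = 0.0445 - (-0.513798)(0.0445) = 0.067364.
Step k = 3:
  phi_33 = [rho(3) - phi_21 rho(2) - phi_22 rho(1)] / [1 - phi_21 rho(1) - phi_22 rho(2)]
    numerator   = -0.2622 - (0.067364)(-0.5108) - (-0.513798)(0.0445) = -0.20492647
    denominator = 1 - (0.067364)(0.0445) - (-0.513798)(-0.5108) = 0.73455444
  phi_33 = -0.20492647 / 0.73455444 = -0.279.
Therefore phi_{33} = -0.2790.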